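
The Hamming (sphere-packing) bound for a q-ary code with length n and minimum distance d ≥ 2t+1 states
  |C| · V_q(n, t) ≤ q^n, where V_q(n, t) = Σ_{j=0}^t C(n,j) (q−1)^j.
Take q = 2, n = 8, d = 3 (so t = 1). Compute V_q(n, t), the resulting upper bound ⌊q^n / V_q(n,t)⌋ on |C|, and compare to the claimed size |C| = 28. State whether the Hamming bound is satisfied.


V_q(n, t) = 9, q^n = 256, Hamming bound = 28, |C| = 28 ≤ bound (satisfied).

Step 1: Compute V_q(n, t) = Σ_{j=0}^1 C(n, j) (q−1)^j.
  j = 0: C(8,0)·(1)^0 = 1·1 = 1.
  j = 1: C(8,1)·(1)^1 = 8·1 = 8.
  V_q(n, t) = 1 + 8 = 9.
Step 2: q^n = 2^8 = 256.
Step 3: Hamming bound ⌊q^n / V_q(n,t)⌋ = ⌊256/9⌋ = 28.
Step 4: Compare |C| = 28 to 28: satisfied.
The claimed |C| lies at the Hamming bound (tight).


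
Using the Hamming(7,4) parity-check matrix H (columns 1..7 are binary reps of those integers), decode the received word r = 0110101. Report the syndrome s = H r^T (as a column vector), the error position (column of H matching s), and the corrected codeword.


s = (0, 1, 1)^T, error position = 3, corrected codeword c = 0100101

Compute s = H r^T mod 2 one row at a time:
  s_1 = 0 + 1 + 0 + 1 = 2 ≡ 0 (mod 2).
  s_2 = 1 + 1 + 0 + 1 = 3 ≡ 1 (mod 2).
  s_3 = 0 + 1 + 1 + 1 = 3 ≡ 1 (mod 2).
s = (0, 1, 1)^T — this equals column 3 of H (binary 011), so error is at position 3.
Correct: flip bit 3 of r = 0110101 to get c = 0100101.


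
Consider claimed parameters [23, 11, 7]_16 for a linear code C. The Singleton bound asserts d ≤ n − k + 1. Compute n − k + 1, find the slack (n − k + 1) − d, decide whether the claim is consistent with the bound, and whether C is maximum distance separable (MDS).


Singleton RHS = n − k + 1 = 13, slack = 6, bound satisfied, not MDS.

Singleton bound: d ≤ n − k + 1.
Here n = 23, k = 11, so n − k + 1 = 13.
Given d = 7, check d ≤ 13: YES.
Slack = (n − k + 1) − d = 6.
The code is NOT MDS (slack = 6 > 0).
Description: the claimed parameters are [23, 11, 7]_16; such a code would be non-MDS.


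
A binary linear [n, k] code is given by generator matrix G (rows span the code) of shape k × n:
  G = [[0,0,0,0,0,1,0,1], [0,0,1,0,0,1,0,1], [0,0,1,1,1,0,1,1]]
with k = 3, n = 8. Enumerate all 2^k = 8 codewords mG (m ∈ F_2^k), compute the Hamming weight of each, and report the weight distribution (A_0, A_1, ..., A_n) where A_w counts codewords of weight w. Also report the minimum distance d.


Weight distribution: A_0 = 1, A_1 = 1, A_2 = 1, A_3 = 1, A_4 = 2, A_5 = 2. Minimum distance d = 1.

Enumerate all 2^3 = 8 messages m ∈ F_2^3.
For each, compute codeword c = mG in F_2^8, then tally its weight.
  m = 000 → c = 00000000, weight = 0.
  m = 100 → c = 00000101, weight = 2.
  m = 010 → c = 00100101, weight = 3.
  m = 110 → c = 00100000, weight = 1.
  m = 001 → c = 00111011, weight = 5.
  m = 101 → c = 00111110, weight = 5.
  m = 011 → c = 00011110, weight = 4.
  m = 111 → c = 00011011, weight = 4.
Tally weights:
  weight 0: 1 codewords.
  weight 1: 1 codewords.
  weight 2: 1 codewords.
  weight 3: 1 codewords.
  weight 4: 2 codewords.
  weight 5: 2 codewords.
Minimum distance d = smallest w > 0 with A_w > 0 = 1.
Sanity: Σ A_w = 8 = 2^3 = 8 ✓.


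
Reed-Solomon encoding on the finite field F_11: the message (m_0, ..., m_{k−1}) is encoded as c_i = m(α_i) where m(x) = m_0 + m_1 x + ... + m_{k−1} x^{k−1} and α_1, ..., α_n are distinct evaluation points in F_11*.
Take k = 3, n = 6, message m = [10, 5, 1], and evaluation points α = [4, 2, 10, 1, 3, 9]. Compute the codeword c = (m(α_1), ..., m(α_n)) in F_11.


c = [2, 2, 6, 5, 1, 4]

Message polynomial: m(x) = 10 + 5·x + 1·x^2 (mod 11).
For each evaluation point α_i, compute m(α_i) mod 11:
  α_1 = 4: Horner steps 1 → 9 → 2, so m(4) = 2.
  α_2 = 2: Horner steps 1 → 7 → 2, so m(2) = 2.
  α_3 = 10: Horner steps 1 → 4 → 6, so m(10) = 6.
  α_4 = 1: Horner steps 1 → 6 → 5, so m(1) = 5.
  α_5 = 3: Horner steps 1 → 8 → 1, so m(3) = 1.
  α_6 = 9: Horner steps 1 → 3 → 4, so m(9) = 4.
Codeword c = [2, 2, 6, 5, 1, 4] ∈ F_11^6.


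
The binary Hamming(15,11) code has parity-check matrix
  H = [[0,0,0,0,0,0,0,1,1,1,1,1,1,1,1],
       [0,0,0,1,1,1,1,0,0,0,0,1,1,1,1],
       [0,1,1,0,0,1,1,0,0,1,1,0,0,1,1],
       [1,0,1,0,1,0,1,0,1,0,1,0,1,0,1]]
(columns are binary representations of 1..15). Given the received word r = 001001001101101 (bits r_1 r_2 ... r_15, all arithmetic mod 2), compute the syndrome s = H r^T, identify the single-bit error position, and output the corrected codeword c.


s = (1, 0, 0, 0)^T, error position = 8, corrected codeword c = 001001011101101

Compute s = H r^T mod 2 one row at a time:
  s_1 = 0 + 1 + 1 + 0 + 1 + 1 + 0 + 1 = 5 ≡ 1 (mod 2).
  s_2 = 0 + 0 + 1 + 0 + 1 + 1 + 0 + 1 = 4 ≡ 0 (mod 2).
  s_3 = 0 + 1 + 1 + 0 + 1 + 0 + 0 + 1 = 4 ≡ 0 (mod 2).
  s_4 = 0 + 1 + 0 + 0 + 1 + 0 + 1 + 1 = 4 ≡ 0 (mod 2).
s = (1, 0, 0, 0)^T — this equals column 8 of H (binary 1000), so error is at position 8.
Correct: flip bit 8 of r = 001001001101101 to get c = 001001011101101.


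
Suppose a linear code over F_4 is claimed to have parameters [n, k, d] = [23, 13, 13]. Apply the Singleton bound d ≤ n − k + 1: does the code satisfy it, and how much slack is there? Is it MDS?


Singleton RHS = n − k + 1 = 11, slack = -2, bound violated (no such code; not MDS).

Singleton bound: d ≤ n − k + 1.
Here n = 23, k = 13, so n − k + 1 = 11.
Given d = 13, check d ≤ 11: NO.
Slack = (n − k + 1) − d = -2.
The slack is negative: d = 13 exceeds n − k + 1 = 11 by 2, so the Singleton bound is violated and no linear [23, 13, 13]_4 code can exist. In particular it is not MDS (MDS requires d = n − k + 1 exactly).
Description: the claimed parameters are [23, 13, 13]_4; such a code would be impossible (violates the Singleton bound).


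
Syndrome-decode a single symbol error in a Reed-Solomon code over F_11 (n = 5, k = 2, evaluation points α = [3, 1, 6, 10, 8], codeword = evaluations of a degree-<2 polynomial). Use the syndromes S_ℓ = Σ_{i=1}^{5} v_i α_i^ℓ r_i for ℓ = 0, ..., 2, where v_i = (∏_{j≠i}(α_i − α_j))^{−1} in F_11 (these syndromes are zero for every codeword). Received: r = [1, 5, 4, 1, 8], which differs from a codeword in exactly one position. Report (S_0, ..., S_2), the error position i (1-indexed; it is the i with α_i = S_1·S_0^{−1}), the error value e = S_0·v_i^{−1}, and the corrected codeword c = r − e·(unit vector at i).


S = (8, 2, 6), error at position 1, error magnitude e = 3, c = [9, 5, 4, 1, 8].

Step 1: column multipliers v_i = (∏_{j≠i}(α_i − α_j))^{−1} mod 11.
  i = 1 (α = 3): (3−1)(3−6)(3−10)(3−8) = 2·(−3)·(−7)·(−5) = −210 ≡ 10, so v_1 = 10^{−1} = 10 (mod 11).
  i = 2 (α = 1): (1−3)(1−6)(1−10)(1−8) = (−2)·(−5)·(−9)·(−7) = 630 ≡ 3, so v_2 = 3^{−1} = 4 (mod 11).
  i = 3 (α = 6): (6−3)(6−1)(6−10)(6−8) = 3·5·(−4)·(−2) = 120 ≡ 10, so v_3 = 10^{−1} = 10 (mod 11).
  i = 4 (α = 10): (10−3)(10−1)(10−6)(10−8) = 7·9·4·2 = 504 ≡ 9, so v_4 = 9^{−1} = 5 (mod 11).
  i = 5 (α = 8): (8−3)(8−1)(8−6)(8−10) = 5·7·2·(−2) = −140 ≡ 3, so v_5 = 3^{−1} = 4 (mod 11).
  v = [10, 4, 10, 5, 4].
Step 2: syndromes of r = [1, 5, 4, 1, 8] (all sums mod 11).
  S_0 = Σ v_i r_i = 10·1 + 4·5 + 10·4 + 5·1 + 4·8 = 107 ≡ 8.
  S_1 = Σ v_i α_i r_i = 10·3·1 + 4·1·5 + 10·6·4 + 5·10·1 + 4·8·8 = 596 ≡ 2.
  α_i^2 mod 11 = [9, 1, 3, 1, 9].
  S_2 = Σ v_i α_i^2 r_i = 10·9·1 + 4·1·5 + 10·3·4 + 5·1·1 + 4·9·8 = 523 ≡ 6.
  S = (8, 2, 6) ≠ 0, so r is not a codeword (an error is present).
Step 3: locate the error. For a single error e at position i, S_ℓ = v_i·e·α_i^ℓ, so α_err = S_1/S_0.
  S_0^{−1} = 8^{−1} = 7 (mod 11), so α_err = 2·7 = 14 ≡ 3 = α_1. Error position i = 1.
  Consistency check: S_2/S_1 = 6·6 = 36 ≡ 3 = α_err ✓ (single-error assumption holds).
Step 4: error magnitude e = S_0/v_1 = S_0·∏_{j≠1}(α_1 − α_j) = 8·10 = 80 ≡ 3 (mod 11).
Step 5: correct position 1: c_1 = r_1 − e = 1 − 3 ≡ 9 (mod 11). Hence c = [9, 5, 4, 1, 8].
  Check: interpolating c through the α_i gives m(x) = 3 + 2·x (degree < 2) with m(α_i) = c_i for every i, so c is indeed a codeword.


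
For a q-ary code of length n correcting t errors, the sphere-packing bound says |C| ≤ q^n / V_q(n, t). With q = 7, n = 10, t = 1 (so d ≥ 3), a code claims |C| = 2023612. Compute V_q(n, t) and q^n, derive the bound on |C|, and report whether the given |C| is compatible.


V_q(n, t) = 61, q^n = 282475249, Hamming bound = 4630741, |C| = 2023612 ≤ bound (satisfied).

Step 1: Compute V_q(n, t) = Σ_{j=0}^1 C(n, j) (q−1)^j.
  j = 0: C(10,0)·(6)^0 = 1·1 = 1.
  j = 1: C(10,1)·(6)^1 = 10·6 = 60.
  V_q(n, t) = 1 + 60 = 61.
Step 2: q^n = 7^10 = 282475249.
Step 3: Hamming bound ⌊q^n / V_q(n,t)⌋ = ⌊282475249/61⌋ = 4630741.
Step 4: Compare |C| = 2023612 to 4630741: satisfied.
The claimed |C| lies below the Hamming bound.


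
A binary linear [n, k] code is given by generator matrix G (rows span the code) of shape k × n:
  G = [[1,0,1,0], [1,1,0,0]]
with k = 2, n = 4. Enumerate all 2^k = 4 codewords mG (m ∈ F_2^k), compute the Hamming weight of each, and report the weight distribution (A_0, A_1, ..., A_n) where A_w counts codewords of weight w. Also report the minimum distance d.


Weight distribution: A_0 = 1, A_2 = 3. Minimum distance d = 2.

Enumerate all 2^2 = 4 messages m ∈ F_2^2.
For each, compute codeword c = mG in F_2^4, then tally its weight.
  m = 00 → c = 0000, weight = 0.
  m = 10 → c = 1010, weight = 2.
  m = 01 → c = 1100, weight = 2.
  m = 11 → c = 0110, weight = 2.
Tally weights:
  weight 0: 1 codewords.
  weight 2: 3 codewords.
Minimum distance d = smallest w > 0 with A_w > 0 = 2.
Sanity: Σ A_w = 4 = 2^2 = 4 ✓.


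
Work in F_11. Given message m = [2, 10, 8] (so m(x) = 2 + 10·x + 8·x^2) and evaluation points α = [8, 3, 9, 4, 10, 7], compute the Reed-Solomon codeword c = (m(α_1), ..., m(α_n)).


c = [0, 5, 3, 5, 0, 2]

Message polynomial: m(x) = 2 + 10·x + 8·x^2 (mod 11).
For each evaluation point α_i, compute m(α_i) mod 11:
  α_1 = 8: Horner steps 8 → 8 → 0, so m(8) = 0.
  α_2 = 3: Horner steps 8 → 1 → 5, so m(3) = 5.
  α_3 = 9: Horner steps 8 → 5 → 3, so m(9) = 3.
  α_4 = 4: Horner steps 8 → 9 → 5, so m(4) = 5.
  α_5 = 10: Horner steps 8 → 2 → 0, so m(10) = 0.
  α_6 = 7: Horner steps 8 → 0 → 2, so m(7) = 2.
Codeword c = [0, 5, 3, 5, 0, 2] ∈ F_11^6.


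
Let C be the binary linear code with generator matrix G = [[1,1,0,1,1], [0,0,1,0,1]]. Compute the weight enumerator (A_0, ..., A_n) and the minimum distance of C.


Weight distribution: A_0 = 1, A_2 = 1, A_4 = 2. Minimum distance d = 2.

Enumerate all 2^2 = 4 messages m ∈ F_2^2.
For each, compute codeword c = mG in F_2^5, then tally its weight.
  m = 00 → c = 00000, weight = 0.
  m = 10 → c = 11011, weight = 4.
  m = 01 → c = 00101, weight = 2.
  m = 11 → c = 11110, weight = 4.
Tally weights:
  weight 0: 1 codewords.
  weight 2: 1 codewords.
  weight 4: 2 codewords.
Minimum distance d = smallest w > 0 with A_w > 0 = 2.
Sanity: Σ A_w = 4 = 2^2 = 4 ✓.


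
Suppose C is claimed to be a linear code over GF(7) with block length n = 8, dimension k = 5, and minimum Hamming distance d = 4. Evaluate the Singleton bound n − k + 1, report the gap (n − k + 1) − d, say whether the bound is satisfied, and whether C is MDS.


Singleton RHS = n − k + 1 = 4, slack = 0, bound satisfied, MDS.

Singleton bound: d ≤ n − k + 1.
Here n = 8, k = 5, so n − k + 1 = 4.
Given d = 4, check d ≤ 4: YES.
Slack = (n − k + 1) − d = 0.
The code is MDS (slack = 0).
Description: the claimed parameters are [8, 5, 4]_7; such a code would be MDS (meets Singleton bound).


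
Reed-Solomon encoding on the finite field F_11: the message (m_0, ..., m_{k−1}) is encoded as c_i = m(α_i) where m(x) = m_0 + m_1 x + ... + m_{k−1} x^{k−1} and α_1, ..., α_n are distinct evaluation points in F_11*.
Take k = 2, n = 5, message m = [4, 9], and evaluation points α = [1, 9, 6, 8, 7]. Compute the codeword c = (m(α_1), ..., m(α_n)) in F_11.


c = [2, 8, 3, 10, 1]

Message polynomial: m(x) = 4 + 9·x (mod 11).
For each evaluation point α_i, compute m(α_i) mod 11:
  α_1 = 1: Horner steps 9 → 2, so m(1) = 2.
  α_2 = 9: Horner steps 9 → 8, so m(9) = 8.
  α_3 = 6: Horner steps 9 → 3, so m(6) = 3.
  α_4 = 8: Horner steps 9 → 10, so m(8) = 10.
  α_5 = 7: Horner steps 9 → 1, so m(7) = 1.
Codeword c = [2, 8, 3, 10, 1] ∈ F_11^5.


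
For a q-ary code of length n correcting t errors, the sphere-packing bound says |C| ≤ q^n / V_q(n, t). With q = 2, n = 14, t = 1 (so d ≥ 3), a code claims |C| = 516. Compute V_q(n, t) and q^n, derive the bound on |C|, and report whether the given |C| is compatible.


V_q(n, t) = 15, q^n = 16384, Hamming bound = 1092, |C| = 516 ≤ bound (satisfied).

Step 1: Compute V_q(n, t) = Σ_{j=0}^1 C(n, j) (q−1)^j.
  j = 0: C(14,0)·(1)^0 = 1·1 = 1.
  j = 1: C(14,1)·(1)^1 = 14·1 = 14.
  V_q(n, t) = 1 + 14 = 15.
Step 2: q^n = 2^14 = 16384.
Step 3: Hamming bound ⌊q^n / V_q(n,t)⌋ = ⌊16384/15⌋ = 1092.
Step 4: Compare |C| = 516 to 1092: satisfied.
The claimed |C| lies below the Hamming bound.


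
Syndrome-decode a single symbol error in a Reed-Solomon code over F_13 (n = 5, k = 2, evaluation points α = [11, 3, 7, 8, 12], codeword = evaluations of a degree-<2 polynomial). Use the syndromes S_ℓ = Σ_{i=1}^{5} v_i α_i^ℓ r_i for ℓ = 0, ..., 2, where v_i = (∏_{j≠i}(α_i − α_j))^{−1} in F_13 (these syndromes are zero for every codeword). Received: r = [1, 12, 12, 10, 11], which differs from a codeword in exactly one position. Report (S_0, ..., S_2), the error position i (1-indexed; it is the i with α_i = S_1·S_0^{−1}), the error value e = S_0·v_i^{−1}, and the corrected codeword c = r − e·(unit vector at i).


S = (7, 10, 5), error at position 3, error magnitude e = 12, c = [1, 12, 0, 10, 11].

Step 1: column multipliers v_i = (∏_{j≠i}(α_i − α_j))^{−1} mod 13.
  i = 1 (α = 11): (11−3)(11−7)(11−8)(11−12) = 8·4·3·(−1) = −96 ≡ 8, so v_1 = 8^{−1} = 5 (mod 13).
  i = 2 (α = 3): (3−11)(3−7)(3−8)(3−12) = (−8)·(−4)·(−5)·(−9) = 1440 ≡ 10, so v_2 = 10^{−1} = 4 (mod 13).
  i = 3 (α = 7): (7−11)(7−3)(7−8)(7−12) = (−4)·4·(−1)·(−5) = −80 ≡ 11, so v_3 = 11^{−1} = 6 (mod 13).
  i = 4 (α = 8): (8−11)(8−3)(8−7)(8−12) = (−3)·5·1·(−4) = 60 ≡ 8, so v_4 = 8^{−1} = 5 (mod 13).
  i = 5 (α = 12): (12−11)(12−3)(12−7)(12−8) = 1·9·5·4 = 180 ≡ 11, so v_5 = 11^{−1} = 6 (mod 13).
  v = [5, 4, 6, 5, 6].
Step 2: syndromes of r = [1, 12, 12, 10, 11] (all sums mod 13).
  S_0 = Σ v_i r_i = 5·1 + 4·12 + 6·12 + 5·10 + 6·11 = 241 ≡ 7.
  S_1 = Σ v_i α_i r_i = 5·11·1 + 4·3·12 + 6·7·12 + 5·8·10 + 6·12·11 = 1895 ≡ 10.
  α_i^2 mod 13 = [4, 9, 10, 12, 1].
  S_2 = Σ v_i α_i^2 r_i = 5·4·1 + 4·9·12 + 6·10·12 + 5·12·10 + 6·1·11 = 1838 ≡ 5.
  S = (7, 10, 5) ≠ 0, so r is not a codeword (an error is present).
Step 3: locate the error. For a single error e at position i, S_ℓ = v_i·e·α_i^ℓ, so α_err = S_1/S_0.
  S_0^{−1} = 7^{−1} = 2 (mod 13), so α_err = 10·2 = 20 ≡ 7 = α_3. Error position i = 3.
  Consistency check: S_2/S_1 = 5·4 = 20 ≡ 7 = α_err ✓ (single-error assumption holds).
Step 4: error magnitude e = S_0/v_3 = S_0·∏_{j≠3}(α_3 − α_j) = 7·11 = 77 ≡ 12 (mod 13).
Step 5: correct position 3: c_3 = r_3 − e = 12 − 12 ≡ 0 (mod 13). Hence c = [1, 12, 0, 10, 11].
  Check: interpolating c through the α_i gives m(x) = 8 + 10·x (degree < 2) with m(α_i) = c_i for every i, so c is indeed a codeword.


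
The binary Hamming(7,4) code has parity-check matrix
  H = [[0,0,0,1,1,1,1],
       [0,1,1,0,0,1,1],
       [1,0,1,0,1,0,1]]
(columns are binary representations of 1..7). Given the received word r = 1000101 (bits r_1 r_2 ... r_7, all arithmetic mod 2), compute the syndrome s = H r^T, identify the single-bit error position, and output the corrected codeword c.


s = (0, 1, 1)^T, error position = 3, corrected codeword c = 1010101

Compute s = H r^T mod 2 one row at a time:
  s_1 = 0 + 1 + 0 + 1 = 2 ≡ 0 (mod 2).
  s_2 = 0 + 0 + 0 + 1 = 1 ≡ 1 (mod 2).
  s_3 = 1 + 0 + 1 + 1 = 3 ≡ 1 (mod 2).
s = (0, 1, 1)^T — this equals column 3 of H (binary 011), so error is at position 3.
Correct: flip bit 3 of r = 1000101 to get c = 1010101.


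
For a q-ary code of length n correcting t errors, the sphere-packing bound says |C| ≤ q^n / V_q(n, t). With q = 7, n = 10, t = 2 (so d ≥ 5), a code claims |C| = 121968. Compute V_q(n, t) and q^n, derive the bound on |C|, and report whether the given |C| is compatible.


V_q(n, t) = 1681, q^n = 282475249, Hamming bound = 168040, |C| = 121968 ≤ bound (satisfied).

Step 1: Compute V_q(n, t) = Σ_{j=0}^2 C(n, j) (q−1)^j.
  j = 0: C(10,0)·(6)^0 = 1·1 = 1.
  j = 1: C(10,1)·(6)^1 = 10·6 = 60.
  j = 2: C(10,2)·(6)^2 = 45·36 = 1620.
  V_q(n, t) = 1 + 60 + 1620 = 1681.
Step 2: q^n = 7^10 = 282475249.
Step 3: Hamming bound ⌊q^n / V_q(n,t)⌋ = ⌊282475249/1681⌋ = 168040.
Step 4: Compare |C| = 121968 to 168040: satisfied.
The claimed |C| lies below the Hamming bound.


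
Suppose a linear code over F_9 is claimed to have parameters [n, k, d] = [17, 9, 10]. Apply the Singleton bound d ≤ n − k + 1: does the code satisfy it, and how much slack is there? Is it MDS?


Singleton RHS = n − k + 1 = 9, slack = -1, bound violated (no such code; not MDS).

Singleton bound: d ≤ n − k + 1.
Here n = 17, k = 9, so n − k + 1 = 9.
Given d = 10, check d ≤ 9: NO.
Slack = (n − k + 1) − d = -1.
The slack is negative: d = 10 exceeds n − k + 1 = 9 by 1, so the Singleton bound is violated and no linear [17, 9, 10]_9 code can exist. In particular it is not MDS (MDS requires d = n − k + 1 exactly).
Description: the claimed parameters are [17, 9, 10]_9; such a code would be impossible (violates the Singleton bound).


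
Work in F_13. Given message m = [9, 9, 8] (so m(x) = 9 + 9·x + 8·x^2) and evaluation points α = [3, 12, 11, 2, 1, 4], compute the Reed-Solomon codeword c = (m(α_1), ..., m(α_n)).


c = [4, 8, 10, 7, 0, 4]

Message polynomial: m(x) = 9 + 9·x + 8·x^2 (mod 13).
For each evaluation point α_i, compute m(α_i) mod 13:
  α_1 = 3: Horner steps 8 → 7 → 4, so m(3) = 4.
  α_2 = 12: Horner steps 8 → 1 → 8, so m(12) = 8.
  α_3 = 11: Horner steps 8 → 6 → 10, so m(11) = 10.
  α_4 = 2: Horner steps 8 → 12 → 7, so m(2) = 7.
  α_5 = 1: Horner steps 8 → 4 → 0, so m(1) = 0.
  α_6 = 4: Horner steps 8 → 2 → 4, so m(4) = 4.
Codeword c = [4, 8, 10, 7, 0, 4] ∈ F_13^6.


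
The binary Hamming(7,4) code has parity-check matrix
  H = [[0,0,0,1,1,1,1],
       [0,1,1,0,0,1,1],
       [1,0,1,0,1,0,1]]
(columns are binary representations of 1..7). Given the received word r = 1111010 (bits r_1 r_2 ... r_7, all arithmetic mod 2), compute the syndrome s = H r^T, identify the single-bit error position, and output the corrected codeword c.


s = (0, 1, 0)^T, error position = 2, corrected codeword c = 1011010

Compute s = H r^T mod 2 one row at a time:
  s_1 = 1 + 0 + 1 + 0 = 2 ≡ 0 (mod 2).
  s_2 = 1 + 1 + 1 + 0 = 3 ≡ 1 (mod 2).
  s_3 = 1 + 1 + 0 + 0 = 2 ≡ 0 (mod 2).
s = (0, 1, 0)^T — this equals column 2 of H (binary 010), so error is at position 2.
Correct: flip bit 2 of r = 1111010 to get c = 1011010.


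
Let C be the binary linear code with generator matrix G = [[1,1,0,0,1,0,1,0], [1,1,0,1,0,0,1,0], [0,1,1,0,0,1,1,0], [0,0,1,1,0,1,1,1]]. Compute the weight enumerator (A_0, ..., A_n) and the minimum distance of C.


Weight distribution: A_0 = 1, A_2 = 1, A_3 = 3, A_4 = 5, A_5 = 4, A_6 = 1, A_7 = 1. Minimum distance d = 2.

Enumerate all 2^4 = 16 messages m ∈ F_2^4.
For each, compute codeword c = mG in F_2^8, then tally its weight.
  m = 0000 → c = 00000000, weight = 0.
  m = 1000 → c = 11001010, weight = 4.
  m = 0100 → c = 11010010, weight = 4.
  m = 1100 → c = 00011000, weight = 2.
  m = 0010 → c = 01100110, weight = 4.
  m = 1010 → c = 10101100, weight = 4.
  m = 0110 → c = 10110100, weight = 4.
  m = 1110 → c = 01111110, weight = 6.
  m = 0001 → c = 00110111, weight = 5.
  m = 1001 → c = 11111101, weight = 7.
  m = 0101 → c = 11100101, weight = 5.
  m = 1101 → c = 00101111, weight = 5.
  m = 0011 → c = 01010001, weight = 3.
  m = 1011 → c = 10011011, weight = 5.
  m = 0111 → c = 10000011, weight = 3.
  m = 1111 → c = 01001001, weight = 3.
Tally weights:
  weight 0: 1 codewords.
  weight 2: 1 codewords.
  weight 3: 3 codewords.
  weight 4: 5 codewords.
  weight 5: 4 codewords.
  weight 6: 1 codewords.
  weight 7: 1 codewords.
Minimum distance d = smallest w > 0 with A_w > 0 = 2.
Sanity: Σ A_w = 16 = 2^4 = 16 ✓.


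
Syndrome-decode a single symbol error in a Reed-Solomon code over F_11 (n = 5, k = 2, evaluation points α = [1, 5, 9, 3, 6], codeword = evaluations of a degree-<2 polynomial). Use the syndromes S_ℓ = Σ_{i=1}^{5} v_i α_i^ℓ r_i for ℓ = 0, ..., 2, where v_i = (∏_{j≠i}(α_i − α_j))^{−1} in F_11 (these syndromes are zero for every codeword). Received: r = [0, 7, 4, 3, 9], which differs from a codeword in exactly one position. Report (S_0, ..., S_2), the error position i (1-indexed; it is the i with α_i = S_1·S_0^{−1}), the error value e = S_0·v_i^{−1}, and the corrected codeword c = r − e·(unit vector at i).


S = (1, 1, 1), error at position 1, error magnitude e = 1, c = [10, 7, 4, 3, 9].

Step 1: column multipliers v_i = (∏_{j≠i}(α_i − α_j))^{−1} mod 11.
  i = 1 (α = 1): (1−5)(1−9)(1−3)(1−6) = (−4)·(−8)·(−2)·(−5) = 320 ≡ 1, so v_1 = 1^{−1} = 1 (mod 11).
  i = 2 (α = 5): (5−1)(5−9)(5−3)(5−6) = 4·(−4)·2·(−1) = 32 ≡ 10, so v_2 = 10^{−1} = 10 (mod 11).
  i = 3 (α = 9): (9−1)(9−5)(9−3)(9−6) = 8·4·6·3 = 576 ≡ 4, so v_3 = 4^{−1} = 3 (mod 11).
  i = 4 (α = 3): (3−1)(3−5)(3−9)(3−6) = 2·(−2)·(−6)·(−3) = −72 ≡ 5, so v_4 = 5^{−1} = 9 (mod 11).
  i = 5 (α = 6): (6−1)(6−5)(6−9)(6−3) = 5·1·(−3)·3 = −45 ≡ 10, so v_5 = 10^{−1} = 10 (mod 11).
  v = [1, 10, 3, 9, 10].
Step 2: syndromes of r = [0, 7, 4, 3, 9] (all sums mod 11).
  S_0 = Σ v_i r_i = 1·0 + 10·7 + 3·4 + 9·3 + 10·9 = 199 ≡ 1.
  S_1 = Σ v_i α_i r_i = 1·1·0 + 10·5·7 + 3·9·4 + 9·3·3 + 10·6·9 = 1079 ≡ 1.
  α_i^2 mod 11 = [1, 3, 4, 9, 3].
  S_2 = Σ v_i α_i^2 r_i = 1·1·0 + 10·3·7 + 3·4·4 + 9·9·3 + 10·3·9 = 771 ≡ 1.
  S = (1, 1, 1) ≠ 0, so r is not a codeword (an error is present).
Step 3: locate the error. For a single error e at position i, S_ℓ = v_i·e·α_i^ℓ, so α_err = S_1/S_0.
  S_0^{−1} = 1^{−1} = 1 (mod 11), so α_err = 1·1 = 1 ≡ 1 = α_1. Error position i = 1.
  Consistency check: S_2/S_1 = 1·1 = 1 ≡ 1 = α_err ✓ (single-error assumption holds).
Step 4: error magnitude e = S_0/v_1 = S_0·∏_{j≠1}(α_1 − α_j) = 1·1 = 1 ≡ 1 (mod 11).
Step 5: correct position 1: c_1 = r_1 − e = 0 − 1 ≡ 10 (mod 11). Hence c = [10, 7, 4, 3, 9].
  Check: interpolating c through the α_i gives m(x) = 8 + 2·x (degree < 2) with m(α_i) = c_i for every i, so c is indeed a codeword.


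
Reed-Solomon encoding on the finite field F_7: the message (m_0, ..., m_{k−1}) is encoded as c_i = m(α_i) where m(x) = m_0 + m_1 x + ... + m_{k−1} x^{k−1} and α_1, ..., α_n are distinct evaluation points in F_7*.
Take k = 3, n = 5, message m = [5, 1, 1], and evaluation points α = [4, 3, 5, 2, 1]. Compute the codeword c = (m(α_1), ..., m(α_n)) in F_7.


c = [4, 3, 0, 4, 0]

Message polynomial: m(x) = 5 + 1·x + 1·x^2 (mod 7).
For each evaluation point α_i, compute m(α_i) mod 7:
  α_1 = 4: Horner steps 1 → 5 → 4, so m(4) = 4.
  α_2 = 3: Horner steps 1 → 4 → 3, so m(3) = 3.
  α_3 = 5: Horner steps 1 → 6 → 0, so m(5) = 0.
  α_4 = 2: Horner steps 1 → 3 → 4, so m(2) = 4.
  α_5 = 1: Horner steps 1 → 2 → 0, so m(1) = 0.
Codeword c = [4, 3, 0, 4, 0] ∈ F_7^5.


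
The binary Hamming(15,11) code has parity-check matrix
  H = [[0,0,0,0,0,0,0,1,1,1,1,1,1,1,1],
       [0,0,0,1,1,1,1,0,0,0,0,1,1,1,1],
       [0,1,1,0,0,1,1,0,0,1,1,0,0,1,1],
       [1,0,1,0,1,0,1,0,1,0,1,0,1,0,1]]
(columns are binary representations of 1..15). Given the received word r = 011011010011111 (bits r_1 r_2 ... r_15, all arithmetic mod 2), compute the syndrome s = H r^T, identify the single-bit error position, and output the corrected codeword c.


s = (0, 0, 0, 1)^T, error position = 1, corrected codeword c = 111011010011111

Compute s = H r^T mod 2 one row at a time:
  s_1 = 1 + 0 + 0 + 1 + 1 + 1 + 1 + 1 = 6 ≡ 0 (mod 2).
  s_2 = 0 + 1 + 1 + 0 + 1 + 1 + 1 + 1 = 6 ≡ 0 (mod 2).
  s_3 = 1 + 1 + 1 + 0 + 0 + 1 + 1 + 1 = 6 ≡ 0 (mod 2).
  s_4 = 0 + 1 + 1 + 0 + 0 + 1 + 1 + 1 = 5 ≡ 1 (mod 2).
s = (0, 0, 0, 1)^T — this equals column 1 of H (binary 0001), so error is at position 1.
Correct: flip bit 1 of r = 011011010011111 to get c = 111011010011111.


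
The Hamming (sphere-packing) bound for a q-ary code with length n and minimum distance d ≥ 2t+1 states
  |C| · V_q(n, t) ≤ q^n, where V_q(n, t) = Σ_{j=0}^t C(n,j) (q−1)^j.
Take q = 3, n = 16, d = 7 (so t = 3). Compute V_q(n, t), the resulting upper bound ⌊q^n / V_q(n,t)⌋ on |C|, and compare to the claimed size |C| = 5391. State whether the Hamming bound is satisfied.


V_q(n, t) = 4993, q^n = 43046721, Hamming bound = 8621, |C| = 5391 ≤ bound (satisfied).

Step 1: Compute V_q(n, t) = Σ_{j=0}^3 C(n, j) (q−1)^j.
  j = 0: C(16,0)·(2)^0 = 1·1 = 1.
  j = 1: C(16,1)·(2)^1 = 16·2 = 32.
  j = 2: C(16,2)·(2)^2 = 120·4 = 480.
  j = 3: C(16,3)·(2)^3 = 560·8 = 4480.
  V_q(n, t) = 1 + 32 + 480 + 4480 = 4993.
Step 2: q^n = 3^16 = 43046721.
Step 3: Hamming bound ⌊q^n / V_q(n,t)⌋ = ⌊43046721/4993⌋ = 8621.
Step 4: Compare |C| = 5391 to 8621: satisfied.
The claimed |C| lies below the Hamming bound.


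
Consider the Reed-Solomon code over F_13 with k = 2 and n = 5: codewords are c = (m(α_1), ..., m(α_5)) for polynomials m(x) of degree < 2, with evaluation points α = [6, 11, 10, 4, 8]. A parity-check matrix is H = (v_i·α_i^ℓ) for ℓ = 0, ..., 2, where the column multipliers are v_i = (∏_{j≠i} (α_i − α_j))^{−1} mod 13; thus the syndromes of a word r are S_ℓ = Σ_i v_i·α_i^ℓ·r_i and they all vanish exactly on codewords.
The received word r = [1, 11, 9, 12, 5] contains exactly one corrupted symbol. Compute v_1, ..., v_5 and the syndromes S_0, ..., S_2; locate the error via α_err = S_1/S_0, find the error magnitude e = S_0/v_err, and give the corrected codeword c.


S = (12, 9, 10), error at position 4, error magnitude e = 2, c = [1, 11, 9, 10, 5].

Step 1: column multipliers v_i = (∏_{j≠i}(α_i − α_j))^{−1} mod 13.
  i = 1 (α = 6): (6−11)(6−10)(6−4)(6−8) = (−5)·(−4)·2·(−2) = −80 ≡ 11, so v_1 = 11^{−1} = 6 (mod 13).
  i = 2 (α = 11): (11−6)(11−10)(11−4)(11−8) = 5·1·7·3 = 105 ≡ 1, so v_2 = 1^{−1} = 1 (mod 13).
  i = 3 (α = 10): (10−6)(10−11)(10−4)(10−8) = 4·(−1)·6·2 = −48 ≡ 4, so v_3 = 4^{−1} = 10 (mod 13).
  i = 4 (α = 4): (4−6)(4−11)(4−10)(4−8) = (−2)·(−7)·(−6)·(−4) = 336 ≡ 11, so v_4 = 11^{−1} = 6 (mod 13).
  i = 5 (α = 8): (8−6)(8−11)(8−10)(8−4) = 2·(−3)·(−2)·4 = 48 ≡ 9, so v_5 = 9^{−1} = 3 (mod 13).
  v = [6, 1, 10, 6, 3].
Step 2: syndromes of r = [1, 11, 9, 12, 5] (all sums mod 13).
  S_0 = Σ v_i r_i = 6·1 + 1·11 + 10·9 + 6·12 + 3·5 = 194 ≡ 12.
  S_1 = Σ v_i α_i r_i = 6·6·1 + 1·11·11 + 10·10·9 + 6·4·12 + 3·8·5 = 1465 ≡ 9.
  α_i^2 mod 13 = [10, 4, 9, 3, 12].
  S_2 = Σ v_i α_i^2 r_i = 6·10·1 + 1·4·11 + 10·9·9 + 6·3·12 + 3·12·5 = 1310 ≡ 10.
  S = (12, 9, 10) ≠ 0, so r is not a codeword (an error is present).
Step 3: locate the error. For a single error e at position i, S_ℓ = v_i·e·α_i^ℓ, so α_err = S_1/S_0.
  S_0^{−1} = 12^{−1} = 12 (mod 13), so α_err = 9·12 = 108 ≡ 4 = α_4. Error position i = 4.
  Consistency check: S_2/S_1 = 10·3 = 30 ≡ 4 = α_err ✓ (single-error assumption holds).
Step 4: error magnitude e = S_0/v_4 = S_0·∏_{j≠4}(α_4 − α_j) = 12·11 = 132 ≡ 2 (mod 13).
Step 5: correct position 4: c_4 = r_4 − e = 12 − 2 ≡ 10 (mod 13). Hence c = [1, 11, 9, 10, 5].
  Check: interpolating c through the α_i gives m(x) = 2 + 2·x (degree < 2) with m(α_i) = c_i for every i, so c is indeed a codeword.


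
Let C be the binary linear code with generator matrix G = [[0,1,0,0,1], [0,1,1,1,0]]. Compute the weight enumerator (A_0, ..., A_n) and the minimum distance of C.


Weight distribution: A_0 = 1, A_2 = 1, A_3 = 2. Minimum distance d = 2.

Enumerate all 2^2 = 4 messages m ∈ F_2^2.
For each, compute codeword c = mG in F_2^5, then tally its weight.
  m = 00 → c = 00000, weight = 0.
  m = 10 → c = 01001, weight = 2.
  m = 01 → c = 01110, weight = 3.
  m = 11 → c = 00111, weight = 3.
Tally weights:
  weight 0: 1 codewords.
  weight 2: 1 codewords.
  weight 3: 2 codewords.
Minimum distance d = smallest w > 0 with A_w > 0 = 2.
Sanity: Σ A_w = 4 = 2^2 = 4 ✓.


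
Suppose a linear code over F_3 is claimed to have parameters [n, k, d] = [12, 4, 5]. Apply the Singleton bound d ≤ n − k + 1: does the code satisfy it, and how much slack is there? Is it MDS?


Singleton RHS = n − k + 1 = 9, slack = 4, bound satisfied, not MDS.

Singleton bound: d ≤ n − k + 1.
Here n = 12, k = 4, so n − k + 1 = 9.
Given d = 5, check d ≤ 9: YES.
Slack = (n − k + 1) − d = 4.
The code is NOT MDS (slack = 4 > 0).
Description: the claimed parameters are [12, 4, 5]_3; such a code would be non-MDS.


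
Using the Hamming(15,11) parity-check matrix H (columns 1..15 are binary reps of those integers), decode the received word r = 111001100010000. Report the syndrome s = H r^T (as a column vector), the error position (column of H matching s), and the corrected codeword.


s = (1, 0, 1, 0)^T, error position = 10, corrected codeword c = 111001100110000

Compute s = H r^T mod 2 one row at a time:
  s_1 = 0 + 0 + 0 + 1 + 0 + 0 + 0 + 0 = 1 ≡ 1 (mod 2).
  s_2 = 0 + 0 + 1 + 1 + 0 + 0 + 0 + 0 = 2 ≡ 0 (mod 2).
  s_3 = 1 + 1 + 1 + 1 + 0 + 1 + 0 + 0 = 5 ≡ 1 (mod 2).
  s_4 = 1 + 1 + 0 + 1 + 0 + 1 + 0 + 0 = 4 ≡ 0 (mod 2).
s = (1, 0, 1, 0)^T — this equals column 10 of H (binary 1010), so error is at position 10.
Correct: flip bit 10 of r = 111001100010000 to get c = 111001100110000.


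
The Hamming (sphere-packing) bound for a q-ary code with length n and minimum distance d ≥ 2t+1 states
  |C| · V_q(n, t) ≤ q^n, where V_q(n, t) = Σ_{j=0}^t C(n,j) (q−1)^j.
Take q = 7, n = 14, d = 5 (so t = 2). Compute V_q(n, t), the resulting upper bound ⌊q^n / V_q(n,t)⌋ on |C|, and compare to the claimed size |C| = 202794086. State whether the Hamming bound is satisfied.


V_q(n, t) = 3361, q^n = 678223072849, Hamming bound = 201792047, |C| = 202794086 > bound (violated).

Step 1: Compute V_q(n, t) = Σ_{j=0}^2 C(n, j) (q−1)^j.
  j = 0: C(14,0)·(6)^0 = 1·1 = 1.
  j = 1: C(14,1)·(6)^1 = 14·6 = 84.
  j = 2: C(14,2)·(6)^2 = 91·36 = 3276.
  V_q(n, t) = 1 + 84 + 3276 = 3361.
Step 2: q^n = 7^14 = 678223072849.
Step 3: Hamming bound ⌊q^n / V_q(n,t)⌋ = ⌊678223072849/3361⌋ = 201792047.
Step 4: Compare |C| = 202794086 to 201792047: violated.
The claimed |C| lies above the Hamming bound, so no 7-ary code of length 14 with d ≥ 5 can have 202794086 codewords.


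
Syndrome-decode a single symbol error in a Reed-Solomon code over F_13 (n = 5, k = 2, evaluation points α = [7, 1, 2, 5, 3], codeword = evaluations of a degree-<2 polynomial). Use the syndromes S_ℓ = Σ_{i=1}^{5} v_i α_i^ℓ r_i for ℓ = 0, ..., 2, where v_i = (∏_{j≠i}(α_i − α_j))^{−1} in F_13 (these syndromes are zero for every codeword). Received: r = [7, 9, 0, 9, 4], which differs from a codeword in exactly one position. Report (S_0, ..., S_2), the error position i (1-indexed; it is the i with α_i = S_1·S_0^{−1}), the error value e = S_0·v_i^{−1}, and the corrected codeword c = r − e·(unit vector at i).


S = (9, 6, 4), error at position 4, error magnitude e = 10, c = [7, 9, 0, 12, 4].

Step 1: column multipliers v_i = (∏_{j≠i}(α_i − α_j))^{−1} mod 13.
  i = 1 (α = 7): (7−1)(7−2)(7−5)(7−3) = 6·5·2·4 = 240 ≡ 6, so v_1 = 6^{−1} = 11 (mod 13).
  i = 2 (α = 1): (1−7)(1−2)(1−5)(1−3) = (−6)·(−1)·(−4)·(−2) = 48 ≡ 9, so v_2 = 9^{−1} = 3 (mod 13).
  i = 3 (α = 2): (2−7)(2−1)(2−5)(2−3) = (−5)·1·(−3)·(−1) = −15 ≡ 11, so v_3 = 11^{−1} = 6 (mod 13).
  i = 4 (α = 5): (5−7)(5−1)(5−2)(5−3) = (−2)·4·3·2 = −48 ≡ 4, so v_4 = 4^{−1} = 10 (mod 13).
  i = 5 (α = 3): (3−7)(3−1)(3−2)(3−5) = (−4)·2·1·(−2) = 16 ≡ 3, so v_5 = 3^{−1} = 9 (mod 13).
  v = [11, 3, 6, 10, 9].
Step 2: syndromes of r = [7, 9, 0, 9, 4] (all sums mod 13).
  S_0 = Σ v_i r_i = 11·7 + 3·9 + 6·0 + 10·9 + 9·4 = 230 ≡ 9.
  S_1 = Σ v_i α_i r_i = 11·7·7 + 3·1·9 + 6·2·0 + 10·5·9 + 9·3·4 = 1124 ≡ 6.
  α_i^2 mod 13 = [10, 1, 4, 12, 9].
  S_2 = Σ v_i α_i^2 r_i = 11·10·7 + 3·1·9 + 6·4·0 + 10·12·9 + 9·9·4 = 2201 ≡ 4.
  S = (9, 6, 4) ≠ 0, so r is not a codeword (an error is present).
Step 3: locate the error. For a single error e at position i, S_ℓ = v_i·e·α_i^ℓ, so α_err = S_1/S_0.
  S_0^{−1} = 9^{−1} = 3 (mod 13), so α_err = 6·3 = 18 ≡ 5 = α_4. Error position i = 4.
  Consistency check: S_2/S_1 = 4·11 = 44 ≡ 5 = α_err ✓ (single-error assumption holds).
Step 4: error magnitude e = S_0/v_4 = S_0·∏_{j≠4}(α_4 − α_j) = 9·4 = 36 ≡ 10 (mod 13).
Step 5: correct position 4: c_4 = r_4 − e = 9 − 10 ≡ 12 (mod 13). Hence c = [7, 9, 0, 12, 4].
  Check: interpolating c through the α_i gives m(x) = 5 + 4·x (degree < 2) with m(α_i) = c_i for every i, so c is indeed a codeword.


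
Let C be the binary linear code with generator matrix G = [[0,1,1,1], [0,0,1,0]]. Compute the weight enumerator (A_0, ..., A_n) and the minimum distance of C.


Weight distribution: A_0 = 1, A_1 = 1, A_2 = 1, A_3 = 1. Minimum distance d = 1.

Enumerate all 2^2 = 4 messages m ∈ F_2^2.
For each, compute codeword c = mG in F_2^4, then tally its weight.
  m = 00 → c = 0000, weight = 0.
  m = 10 → c = 0111, weight = 3.
  m = 01 → c = 0010, weight = 1.
  m = 11 → c = 0101, weight = 2.
Tally weights:
  weight 0: 1 codewords.
  weight 1: 1 codewords.
  weight 2: 1 codewords.
  weight 3: 1 codewords.
Minimum distance d = smallest w > 0 with A_w > 0 = 1.
Sanity: Σ A_w = 4 = 2^2 = 4 ✓.


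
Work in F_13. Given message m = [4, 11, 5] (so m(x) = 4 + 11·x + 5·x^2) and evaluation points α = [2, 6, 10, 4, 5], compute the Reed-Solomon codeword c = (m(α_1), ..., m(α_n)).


c = [7, 3, 3, 11, 2]

Message polynomial: m(x) = 4 + 11·x + 5·x^2 (mod 13).
For each evaluation point α_i, compute m(α_i) mod 13:
  α_1 = 2: Horner steps 5 → 8 → 7, so m(2) = 7.
  α_2 = 6: Horner steps 5 → 2 → 3, so m(6) = 3.
  α_3 = 10: Horner steps 5 → 9 → 3, so m(10) = 3.
  α_4 = 4: Horner steps 5 → 5 → 11, so m(4) = 11.
  α_5 = 5: Horner steps 5 → 10 → 2, so m(5) = 2.
Codeword c = [7, 3, 3, 11, 2] ∈ F_13^5.


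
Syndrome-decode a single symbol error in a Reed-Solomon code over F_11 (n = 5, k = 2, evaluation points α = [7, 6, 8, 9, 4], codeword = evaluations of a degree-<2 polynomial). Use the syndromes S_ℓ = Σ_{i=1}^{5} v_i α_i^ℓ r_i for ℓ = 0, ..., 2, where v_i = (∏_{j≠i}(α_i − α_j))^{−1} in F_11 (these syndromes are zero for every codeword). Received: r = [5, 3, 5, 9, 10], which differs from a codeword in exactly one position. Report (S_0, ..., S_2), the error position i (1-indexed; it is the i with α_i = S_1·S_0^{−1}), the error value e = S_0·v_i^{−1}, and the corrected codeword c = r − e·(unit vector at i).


S = (3, 2, 5), error at position 3, error magnitude e = 9, c = [5, 3, 7, 9, 10].

Step 1: column multipliers v_i = (∏_{j≠i}(α_i − α_j))^{−1} mod 11.
  i = 1 (α = 7): (7−6)(7−8)(7−9)(7−4) = 1·(−1)·(−2)·3 = 6 ≡ 6, so v_1 = 6^{−1} = 2 (mod 11).
  i = 2 (α = 6): (6−7)(6−8)(6−9)(6−4) = (−1)·(−2)·(−3)·2 = −12 ≡ 10, so v_2 = 10^{−1} = 10 (mod 11).
  i = 3 (α = 8): (8−7)(8−6)(8−9)(8−4) = 1·2·(−1)·4 = −8 ≡ 3, so v_3 = 3^{−1} = 4 (mod 11).
  i = 4 (α = 9): (9−7)(9−6)(9−8)(9−4) = 2·3·1·5 = 30 ≡ 8, so v_4 = 8^{−1} = 7 (mod 11).
  i = 5 (α = 4): (4−7)(4−6)(4−8)(4−9) = (−3)·(−2)·(−4)·(−5) = 120 ≡ 10, so v_5 = 10^{−1} = 10 (mod 11).
  v = [2, 10, 4, 7, 10].
Step 2: syndromes of r = [5, 3, 5, 9, 10] (all sums mod 11).
  S_0 = Σ v_i r_i = 2·5 + 10·3 + 4·5 + 7·9 + 10·10 = 223 ≡ 3.
  S_1 = Σ v_i α_i r_i = 2·7·5 + 10·6·3 + 4·8·5 + 7·9·9 + 10·4·10 = 1377 ≡ 2.
  α_i^2 mod 11 = [5, 3, 9, 4, 5].
  S_2 = Σ v_i α_i^2 r_i = 2·5·5 + 10·3·3 + 4·9·5 + 7·4·9 + 10·5·10 = 1072 ≡ 5.
  S = (3, 2, 5) ≠ 0, so r is not a codeword (an error is present).
Step 3: locate the error. For a single error e at position i, S_ℓ = v_i·e·α_i^ℓ, so α_err = S_1/S_0.
  S_0^{−1} = 3^{−1} = 4 (mod 11), so α_err = 2·4 = 8 ≡ 8 = α_3. Error position i = 3.
  Consistency check: S_2/S_1 = 5·6 = 30 ≡ 8 = α_err ✓ (single-error assumption holds).
Step 4: error magnitude e = S_0/v_3 = S_0·∏_{j≠3}(α_3 − α_j) = 3·3 = 9 ≡ 9 (mod 11).
Step 5: correct position 3: c_3 = r_3 − e = 5 − 9 ≡ 7 (mod 11). Hence c = [5, 3, 7, 9, 10].
  Check: interpolating c through the α_i gives m(x) = 2 + 2·x (degree < 2) with m(α_i) = c_i for every i, so c is indeed a codeword.


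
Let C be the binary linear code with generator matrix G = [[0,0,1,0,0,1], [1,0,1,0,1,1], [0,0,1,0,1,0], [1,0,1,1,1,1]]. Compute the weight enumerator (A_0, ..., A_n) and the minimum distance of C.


Weight distribution: A_0 = 1, A_1 = 1, A_2 = 6, A_3 = 6, A_4 = 1, A_5 = 1. Minimum distance d = 1.

Enumerate all 2^4 = 16 messages m ∈ F_2^4.
For each, compute codeword c = mG in F_2^6, then tally its weight.
  m = 0000 → c = 000000, weight = 0.
  m = 1000 → c = 001001, weight = 2.
  m = 0100 → c = 101011, weight = 4.
  m = 1100 → c = 100010, weight = 2.
  m = 0010 → c = 001010, weight = 2.
  m = 1010 → c = 000011, weight = 2.
  m = 0110 → c = 100001, weight = 2.
  m = 1110 → c = 101000, weight = 2.
  m = 0001 → c = 101111, weight = 5.
  m = 1001 → c = 100110, weight = 3.
  m = 0101 → c = 000100, weight = 1.
  m = 1101 → c = 001101, weight = 3.
  m = 0011 → c = 100101, weight = 3.
  m = 1011 → c = 101100, weight = 3.
  m = 0111 → c = 001110, weight = 3.
  m = 1111 → c = 000111, weight = 3.
Tally weights:
  weight 0: 1 codewords.
  weight 1: 1 codewords.
  weight 2: 6 codewords.
  weight 3: 6 codewords.
  weight 4: 1 codewords.
  weight 5: 1 codewords.
Minimum distance d = smallest w > 0 with A_w > 0 = 1.
Sanity: Σ A_w = 16 = 2^4 = 16 ✓.


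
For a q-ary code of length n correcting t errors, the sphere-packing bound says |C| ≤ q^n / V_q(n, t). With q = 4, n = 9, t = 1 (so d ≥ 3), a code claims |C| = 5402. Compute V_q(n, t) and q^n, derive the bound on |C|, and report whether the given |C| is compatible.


V_q(n, t) = 28, q^n = 262144, Hamming bound = 9362, |C| = 5402 ≤ bound (satisfied).

Step 1: Compute V_q(n, t) = Σ_{j=0}^1 C(n, j) (q−1)^j.
  j = 0: C(9,0)·(3)^0 = 1·1 = 1.
  j = 1: C(9,1)·(3)^1 = 9·3 = 27.
  V_q(n, t) = 1 + 27 = 28.
Step 2: q^n = 4^9 = 262144.
Step 3: Hamming bound ⌊q^n / V_q(n,t)⌋ = ⌊262144/28⌋ = 9362.
Step 4: Compare |C| = 5402 to 9362: satisfied.
The claimed |C| lies below the Hamming bound.


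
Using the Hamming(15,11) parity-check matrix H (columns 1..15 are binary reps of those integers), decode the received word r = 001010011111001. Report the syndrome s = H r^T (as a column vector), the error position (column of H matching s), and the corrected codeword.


s = (0, 1, 0, 1)^T, error position = 5, corrected codeword c = 001000011111001

Compute s = H r^T mod 2 one row at a time:
  s_1 = 1 + 1 + 1 + 1 + 1 + 0 + 0 + 1 = 6 ≡ 0 (mod 2).
  s_2 = 0 + 1 + 0 + 0 + 1 + 0 + 0 + 1 = 3 ≡ 1 (mod 2).
  s_3 = 0 + 1 + 0 + 0 + 1 + 1 + 0 + 1 = 4 ≡ 0 (mod 2).
  s_4 = 0 + 1 + 1 + 0 + 1 + 1 + 0 + 1 = 5 ≡ 1 (mod 2).
s = (0, 1, 0, 1)^T — this equals column 5 of H (binary 0101), so error is at position 5.
Correct: flip bit 5 of r = 001010011111001 to get c = 001000011111001.
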